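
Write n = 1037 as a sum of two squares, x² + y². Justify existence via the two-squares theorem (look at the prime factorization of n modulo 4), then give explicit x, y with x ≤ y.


Step 1: Factor n = 1037 = 17 · 61.
Step 2: Check the mod-4 condition on each prime factor: 17 ≡ 1 (mod 4), exponent 1; 61 ≡ 1 (mod 4), exponent 1.
All primes ≡ 3 (mod 4) appear to even exponent (or don't appear), so by the two-squares theorem n IS expressible as a sum of two squares.
Step 3: Build a representation. Here n = 17 · 61 is a product of primes ≡ 1 (mod 4). Each prime p ≡ 1 (mod 4) is itself a sum of two squares; find a² by testing p − a² for a perfect square:
  17: 17 − 1² = 16 = 4² ⇒ 17 = 1² + 4².
  61: 61 − 1² = 60, 61 − 2² = 57, 61 − 3² = 52, 61 − 4² = 45, 61 − 5² = 36 = 6² ⇒ 61 = 5² + 6².
  Combine using the Brahmagupta–Fibonacci identity (a² + b²)(c² + d²) = (ac − bd)² + (ad + bc)² = (ac + bd)² + (ad − bc)²:
  17 · 61 = 1037: from (1² + 4²)(5² + 6²), take (1·5 − 4·6, 1·6 + 4·5) = (5 − 24, 6 + 20) = (-19, 26); dropping signs (only squares matter) gives (19, 26); check 19² + 26² = 361 + 676 = 1037 ✓.
Step 4: Order so x ≤ y and verify: 19² + 26² = 361 + 676 = 1037 = n. ✓

n = 1037 = 19² + 26² (one valid representation with x ≤ y).


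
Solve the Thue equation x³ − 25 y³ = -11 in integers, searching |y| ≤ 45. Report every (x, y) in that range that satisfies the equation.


The equation is x³ - 25y³ = -11. For fixed y, x³ = 25·y³ − 11, so a solution requires the RHS to be a perfect cube.
Strategy: iterate y from -45 to 45, compute RHS = 25·y³ − 11, and check whether it is a (positive or negative) perfect cube.
Check small values of y:
  y = 0: RHS = -11 is not a perfect cube.
  y = 1: RHS = 14 is not a perfect cube.
  y = -1: RHS = -36 is not a perfect cube.
  y = 2: RHS = 189 is not a perfect cube.
  y = -2: RHS = -211 is not a perfect cube.
  y = 3: RHS = 664 is not a perfect cube.
  y = -3: RHS = -686 is not a perfect cube.
Continuing the search up to |y| = 45 finds no solutions either.
No (x, y) in the scanned range satisfies the equation.

No integer solutions with |y| ≤ 45.


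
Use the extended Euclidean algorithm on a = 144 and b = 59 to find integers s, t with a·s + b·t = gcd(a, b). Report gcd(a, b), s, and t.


Euclidean algorithm on (144, 59) — divide until remainder is 0:
  144 = 2 · 59 + 26
  59 = 2 · 26 + 7
  26 = 3 · 7 + 5
  7 = 1 · 5 + 2
  5 = 2 · 2 + 1
  2 = 2 · 1 + 0
gcd(144, 59) = 1.
Track Bezout coefficients alongside the remainders: start with r₀ = 144 = a·1 + b·0 (s = 1, t = 0) and r₁ = 59 = a·0 + b·1 (s = 0, t = 1); each new remainder r_{k+1} = r_{k-1} − q_k·r_k inherits s_{k+1} = s_{k-1} − q_k·s_k, t_{k+1} = t_{k-1} − q_k·t_k, so r_k = a·s_k + b·t_k at every step:
  q = 2: r = 26, s = 1 − 2·0 = 1, t = 0 − 2·1 = -2  (check: 144·1 + 59·(-2) = 26)
  q = 2: r = 7, s = 0 − 2·1 = -2, t = 1 − 2·(-2) = 5  (check: 144·(-2) + 59·5 = 7)
  q = 3: r = 5, s = 1 − 3·(-2) = 7, t = -2 − 3·5 = -17  (check: 144·7 + 59·(-17) = 5)
  q = 1: r = 2, s = -2 − 1·7 = -9, t = 5 − 1·(-17) = 22  (check: 144·(-9) + 59·22 = 2)
  q = 2: r = 1, s = 7 − 2·(-9) = 25, t = -17 − 2·22 = -61  (check: 144·25 + 59·(-61) = 1)
The row with r = 1 (the gcd) gives the Bezout coefficients s = 25, t = -61.
Result: 144 · (25) + 59 · (-61) = 1.

gcd(144, 59) = 1; s = 25, t = -61 (check: 144·25 + 59·(-61) = 1).


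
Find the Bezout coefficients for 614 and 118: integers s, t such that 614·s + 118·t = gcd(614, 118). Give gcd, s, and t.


Euclidean algorithm on (614, 118) — divide until remainder is 0:
  614 = 5 · 118 + 24
  118 = 4 · 24 + 22
  24 = 1 · 22 + 2
  22 = 11 · 2 + 0
gcd(614, 118) = 2.
Track Bezout coefficients alongside the remainders: start with r₀ = 614 = a·1 + b·0 (s = 1, t = 0) and r₁ = 118 = a·0 + b·1 (s = 0, t = 1); each new remainder r_{k+1} = r_{k-1} − q_k·r_k inherits s_{k+1} = s_{k-1} − q_k·s_k, t_{k+1} = t_{k-1} − q_k·t_k, so r_k = a·s_k + b·t_k at every step:
  q = 5: r = 24, s = 1 − 5·0 = 1, t = 0 − 5·1 = -5  (check: 614·1 + 118·(-5) = 24)
  q = 4: r = 22, s = 0 − 4·1 = -4, t = 1 − 4·(-5) = 21  (check: 614·(-4) + 118·21 = 22)
  q = 1: r = 2, s = 1 − 1·(-4) = 5, t = -5 − 1·21 = -26  (check: 614·5 + 118·(-26) = 2)
The row with r = 2 (the gcd) gives the Bezout coefficients s = 5, t = -26.
Result: 614 · (5) + 118 · (-26) = 2.

gcd(614, 118) = 2; s = 5, t = -26 (check: 614·5 + 118·(-26) = 2).


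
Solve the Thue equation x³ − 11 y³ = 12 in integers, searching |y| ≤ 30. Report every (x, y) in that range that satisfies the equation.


The equation is x³ - 11y³ = 12. For fixed y, x³ = 11·y³ + 12, so a solution requires the RHS to be a perfect cube.
Strategy: iterate y from -30 to 30, compute RHS = 11·y³ + 12, and check whether it is a (positive or negative) perfect cube.
Check small values of y:
  y = 0: RHS = 12 is not a perfect cube.
  y = 1: RHS = 23 is not a perfect cube.
  y = -1: RHS = 1 = (1)³ ⇒ x = 1 works.
  y = 2: RHS = 100 is not a perfect cube.
  y = -2: RHS = -76 is not a perfect cube.
  y = 3: RHS = 309 is not a perfect cube.
  y = -3: RHS = -285 is not a perfect cube.
Continuing the search up to |y| = 30 finds no further solutions beyond those listed.
Collected solutions: (1, -1).

Solutions (with |y| ≤ 30): (1, -1).


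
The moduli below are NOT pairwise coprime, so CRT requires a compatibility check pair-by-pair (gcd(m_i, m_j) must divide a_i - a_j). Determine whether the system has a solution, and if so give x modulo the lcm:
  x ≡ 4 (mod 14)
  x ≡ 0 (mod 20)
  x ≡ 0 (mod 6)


Moduli 14, 20, 6 are not pairwise coprime, so CRT works modulo lcm(m_i) when all pairwise compatibility conditions hold.
Pairwise compatibility: gcd(m_i, m_j) must divide a_i - a_j for every pair.
Merge one congruence at a time:
  Start: x ≡ 4 (mod 14).
  Combine with x ≡ 0 (mod 20): gcd(14, 20) = 2; 0 - 4 = -4, which IS divisible by 2, so compatible.
    Write x = 4 + 14·t and substitute into x ≡ 0 (mod 20): 14·t ≡ 0 − 4 = -4 (mod 20).
    Divide the congruence (and modulus) by g = 2: 7·t ≡ -2 (mod 10).
    Reduce coefficients mod 10: 7·t ≡ 8 (mod 10).
    The inverse of 7 mod 10 is 3 (since 7·3 = 21 = 2·10 + 1), so t ≡ 3·8 = 24 ≡ 4 (mod 10).
    Then x = 4 + 14·4 = 60, valid modulo lcm(14, 20) = 140: x ≡ 60 (mod 140).
  Combine with x ≡ 0 (mod 6): gcd(140, 6) = 2; 0 - 60 = -60, which IS divisible by 2, so compatible.
    Write x = 60 + 140·t and substitute into x ≡ 0 (mod 6): 140·t ≡ 0 − 60 = -60 (mod 6).
    Divide the congruence (and modulus) by g = 2: 70·t ≡ -30 (mod 3).
    Reduce coefficients mod 3: 1·t ≡ 0 (mod 3).
    So t ≡ 0 (mod 3).
    Then x = 60 + 140·0 = 60, valid modulo lcm(140, 6) = 420: x ≡ 60 (mod 420).
Verify: 60 mod 14 = 4, 60 mod 20 = 0, 60 mod 6 = 0.

x ≡ 60 (mod 420).


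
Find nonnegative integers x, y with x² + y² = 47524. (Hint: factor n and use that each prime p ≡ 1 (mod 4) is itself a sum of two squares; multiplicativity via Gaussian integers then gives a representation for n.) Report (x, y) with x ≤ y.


Step 1: Factor n = 47524 = 2^2 · 109^2.
Step 2: Check the mod-4 condition on each prime factor: 2 = 2 (special); 109 ≡ 1 (mod 4), exponent 2.
All primes ≡ 3 (mod 4) appear to even exponent (or don't appear), so by the two-squares theorem n IS expressible as a sum of two squares.
Step 3: Build a representation. Group n = k² · m with k = 2 and m = 109 · 109 = 11881 (a product of primes ≡ 1 (mod 4)); a representation of m scales to one of n via (k·x)² + (k·y)² = k²(x² + y²). Each prime p ≡ 1 (mod 4) is itself a sum of two squares; find a² by testing p − a² for a perfect square:
  109: 109 − 1² = 108, 109 − 2² = 105, 109 − 3² = 100 = 10² ⇒ 109 = 3² + 10².
  Combine using the Brahmagupta–Fibonacci identity (a² + b²)(c² + d²) = (ac − bd)² + (ad + bc)² = (ac + bd)² + (ad − bc)²:
  109 · 109 = 11881: from (3² + 10²)(3² + 10²), take (3·3 − 10·10, 3·10 + 10·3) = (9 − 100, 30 + 30) = (-91, 60); dropping signs (only squares matter) gives (91, 60); check 91² + 60² = 8281 + 3600 = 11881 ✓.
  Scale by k = 2: (2·91, 2·60) = (182, 120).
Step 4: Order so x ≤ y and verify: 120² + 182² = 14400 + 33124 = 47524 = n. ✓

n = 47524 = 120² + 182² (one valid representation with x ≤ y).


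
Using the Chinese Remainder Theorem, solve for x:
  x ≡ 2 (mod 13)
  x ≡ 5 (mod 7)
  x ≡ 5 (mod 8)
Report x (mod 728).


Moduli 13, 7, 8 are pairwise coprime; by CRT there is a unique solution modulo M = 13 · 7 · 8 = 728.
Solve pairwise, accumulating the modulus:
  Start with x ≡ 2 (mod 13).
  Combine with x ≡ 5 (mod 7): since gcd(13, 7) = 1, we get a unique residue mod 91.
    Write x = 2 + 13·t and substitute into x ≡ 5 (mod 7): 13·t ≡ 5 − 2 = 3 (mod 7).
    Reduce coefficients mod 7: 6·t ≡ 3 (mod 7).
    The inverse of 6 mod 7 is 6 (since 6·6 = 36 = 5·7 + 1), so t ≡ 6·3 = 18 ≡ 4 (mod 7).
    Then x = 2 + 13·4 = 54, valid modulo lcm(13, 7) = 91: x ≡ 54 (mod 91).
  Combine with x ≡ 5 (mod 8): since gcd(91, 8) = 1, we get a unique residue mod 728.
    Write x = 54 + 91·t and substitute into x ≡ 5 (mod 8): 91·t ≡ 5 − 54 = -49 (mod 8).
    Reduce coefficients mod 8: 3·t ≡ 7 (mod 8).
    The inverse of 3 mod 8 is 3 (since 3·3 = 9 = 1·8 + 1), so t ≡ 3·7 = 21 ≡ 5 (mod 8).
    Then x = 54 + 91·5 = 509, valid modulo lcm(91, 8) = 728: x ≡ 509 (mod 728).
Verify: 509 mod 13 = 2 ✓, 509 mod 7 = 5 ✓, 509 mod 8 = 5 ✓.

x ≡ 509 (mod 728).


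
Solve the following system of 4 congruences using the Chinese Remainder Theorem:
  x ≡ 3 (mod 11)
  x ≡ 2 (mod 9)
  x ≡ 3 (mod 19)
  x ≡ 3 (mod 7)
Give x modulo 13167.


Product of moduli M = 11 · 9 · 19 · 7 = 13167.
Merge one congruence at a time:
  Start: x ≡ 3 (mod 11).
  Combine with x ≡ 2 (mod 9); new modulus lcm = 99.
    Write x = 3 + 11·t and substitute into x ≡ 2 (mod 9): 11·t ≡ 2 − 3 = -1 (mod 9).
    Reduce coefficients mod 9: 2·t ≡ 8 (mod 9).
    The inverse of 2 mod 9 is 5 (since 2·5 = 10 = 1·9 + 1), so t ≡ 5·8 = 40 ≡ 4 (mod 9).
    Then x = 3 + 11·4 = 47, valid modulo lcm(11, 9) = 99: x ≡ 47 (mod 99).
  Combine with x ≡ 3 (mod 19); new modulus lcm = 1881.
    Write x = 47 + 99·t and substitute into x ≡ 3 (mod 19): 99·t ≡ 3 − 47 = -44 (mod 19).
    Reduce coefficients mod 19: 4·t ≡ 13 (mod 19).
    The inverse of 4 mod 19 is 5 (since 4·5 = 20 = 1·19 + 1), so t ≡ 5·13 = 65 ≡ 8 (mod 19).
    Then x = 47 + 99·8 = 839, valid modulo lcm(99, 19) = 1881: x ≡ 839 (mod 1881).
  Combine with x ≡ 3 (mod 7); new modulus lcm = 13167.
    Write x = 839 + 1881·t and substitute into x ≡ 3 (mod 7): 1881·t ≡ 3 − 839 = -836 (mod 7).
    Reduce coefficients mod 7: 5·t ≡ 4 (mod 7).
    The inverse of 5 mod 7 is 3 (since 5·3 = 15 = 2·7 + 1), so t ≡ 3·4 = 12 ≡ 5 (mod 7).
    Then x = 839 + 1881·5 = 10244, valid modulo lcm(1881, 7) = 13167: x ≡ 10244 (mod 13167).
Verify against each original: 10244 mod 11 = 3, 10244 mod 9 = 2, 10244 mod 19 = 3, 10244 mod 7 = 3.

x ≡ 10244 (mod 13167).


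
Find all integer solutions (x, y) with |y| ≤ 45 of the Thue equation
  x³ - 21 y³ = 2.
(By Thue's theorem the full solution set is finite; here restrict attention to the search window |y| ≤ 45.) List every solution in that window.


The equation is x³ - 21y³ = 2. For fixed y, x³ = 21·y³ + 2, so a solution requires the RHS to be a perfect cube.
Strategy: iterate y from -45 to 45, compute RHS = 21·y³ + 2, and check whether it is a (positive or negative) perfect cube.
Check small values of y:
  y = 0: RHS = 2 is not a perfect cube.
  y = 1: RHS = 23 is not a perfect cube.
  y = -1: RHS = -19 is not a perfect cube.
  y = 2: RHS = 170 is not a perfect cube.
  y = -2: RHS = -166 is not a perfect cube.
  y = 3: RHS = 569 is not a perfect cube.
  y = -3: RHS = -565 is not a perfect cube.
Continuing the search up to |y| = 45 finds no solutions either.
No (x, y) in the scanned range satisfies the equation.

No integer solutions with |y| ≤ 45.


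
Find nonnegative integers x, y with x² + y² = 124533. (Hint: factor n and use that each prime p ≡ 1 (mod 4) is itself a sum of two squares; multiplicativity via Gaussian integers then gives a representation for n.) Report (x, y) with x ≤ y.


Step 1: Factor n = 124533 = 3^2 · 101 · 137.
Step 2: Check the mod-4 condition on each prime factor: 3 ≡ 3 (mod 4), exponent 2 (must be even); 101 ≡ 1 (mod 4), exponent 1; 137 ≡ 1 (mod 4), exponent 1.
All primes ≡ 3 (mod 4) appear to even exponent (or don't appear), so by the two-squares theorem n IS expressible as a sum of two squares.
Step 3: Build a representation. Group n = k² · m with k = 3 and m = 101 · 137 = 13837 (a product of primes ≡ 1 (mod 4)); a representation of m scales to one of n via (k·x)² + (k·y)² = k²(x² + y²). Each prime p ≡ 1 (mod 4) is itself a sum of two squares; find a² by testing p − a² for a perfect square:
  101: 101 − 1² = 100 = 10² ⇒ 101 = 1² + 10².
  137: 137 − 1² = 136, 137 − 2² = 133, 137 − 3² = 128, 137 − 4² = 121 = 11² ⇒ 137 = 4² + 11².
  Combine using the Brahmagupta–Fibonacci identity (a² + b²)(c² + d²) = (ac − bd)² + (ad + bc)² = (ac + bd)² + (ad − bc)²:
  101 · 137 = 13837: from (1² + 10²)(4² + 11²), take (1·4 − 10·11, 1·11 + 10·4) = (4 − 110, 11 + 40) = (-106, 51); dropping signs (only squares matter) gives (106, 51); check 106² + 51² = 11236 + 2601 = 13837 ✓.
  Scale by k = 3: (3·106, 3·51) = (318, 153).
Step 4: Order so x ≤ y and verify: 153² + 318² = 23409 + 101124 = 124533 = n. ✓

n = 124533 = 153² + 318² (one valid representation with x ≤ y).


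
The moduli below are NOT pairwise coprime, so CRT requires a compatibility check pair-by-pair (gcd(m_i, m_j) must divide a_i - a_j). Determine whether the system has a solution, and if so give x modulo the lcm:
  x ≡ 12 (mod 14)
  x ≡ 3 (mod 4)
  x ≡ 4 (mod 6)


Moduli 14, 4, 6 are not pairwise coprime, so CRT works modulo lcm(m_i) when all pairwise compatibility conditions hold.
Pairwise compatibility: gcd(m_i, m_j) must divide a_i - a_j for every pair.
Merge one congruence at a time:
  Start: x ≡ 12 (mod 14).
  Combine with x ≡ 3 (mod 4): gcd(14, 4) = 2, and 3 - 12 = -9 is NOT divisible by 2.
    ⇒ system is inconsistent (no integer solution).

No solution (the system is inconsistent).


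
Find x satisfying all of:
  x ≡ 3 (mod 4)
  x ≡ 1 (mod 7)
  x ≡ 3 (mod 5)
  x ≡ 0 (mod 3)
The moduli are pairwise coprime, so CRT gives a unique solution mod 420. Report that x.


Product of moduli M = 4 · 7 · 5 · 3 = 420.
Merge one congruence at a time:
  Start: x ≡ 3 (mod 4).
  Combine with x ≡ 1 (mod 7); new modulus lcm = 28.
    Write x = 3 + 4·t and substitute into x ≡ 1 (mod 7): 4·t ≡ 1 − 3 = -2 (mod 7).
    Reduce coefficients mod 7: 4·t ≡ 5 (mod 7).
    The inverse of 4 mod 7 is 2 (since 4·2 = 8 = 1·7 + 1), so t ≡ 2·5 = 10 ≡ 3 (mod 7).
    Then x = 3 + 4·3 = 15, valid modulo lcm(4, 7) = 28: x ≡ 15 (mod 28).
  Combine with x ≡ 3 (mod 5); new modulus lcm = 140.
    Write x = 15 + 28·t and substitute into x ≡ 3 (mod 5): 28·t ≡ 3 − 15 = -12 (mod 5).
    Reduce coefficients mod 5: 3·t ≡ 3 (mod 5).
    The inverse of 3 mod 5 is 2 (since 3·2 = 6 = 1·5 + 1), so t ≡ 2·3 = 6 ≡ 1 (mod 5).
    Then x = 15 + 28·1 = 43, valid modulo lcm(28, 5) = 140: x ≡ 43 (mod 140).
  Combine with x ≡ 0 (mod 3); new modulus lcm = 420.
    Write x = 43 + 140·t and substitute into x ≡ 0 (mod 3): 140·t ≡ 0 − 43 = -43 (mod 3).
    Reduce coefficients mod 3: 2·t ≡ 2 (mod 3).
    The inverse of 2 mod 3 is 2 (since 2·2 = 4 = 1·3 + 1), so t ≡ 2·2 = 4 ≡ 1 (mod 3).
    Then x = 43 + 140·1 = 183, valid modulo lcm(140, 3) = 420: x ≡ 183 (mod 420).
Verify against each original: 183 mod 4 = 3, 183 mod 7 = 1, 183 mod 5 = 3, 183 mod 3 = 0.

x ≡ 183 (mod 420).


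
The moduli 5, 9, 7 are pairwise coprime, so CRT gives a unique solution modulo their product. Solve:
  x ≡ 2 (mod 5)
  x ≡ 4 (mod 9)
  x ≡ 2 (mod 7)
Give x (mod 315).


Moduli 5, 9, 7 are pairwise coprime; by CRT there is a unique solution modulo M = 5 · 9 · 7 = 315.
Solve pairwise, accumulating the modulus:
  Start with x ≡ 2 (mod 5).
  Combine with x ≡ 4 (mod 9): since gcd(5, 9) = 1, we get a unique residue mod 45.
    Write x = 2 + 5·t and substitute into x ≡ 4 (mod 9): 5·t ≡ 4 − 2 = 2 (mod 9).
    The inverse of 5 mod 9 is 2 (since 5·2 = 10 = 1·9 + 1), so t ≡ 2·2 = 4 ≡ 4 (mod 9).
    Then x = 2 + 5·4 = 22, valid modulo lcm(5, 9) = 45: x ≡ 22 (mod 45).
  Combine with x ≡ 2 (mod 7): since gcd(45, 7) = 1, we get a unique residue mod 315.
    Write x = 22 + 45·t and substitute into x ≡ 2 (mod 7): 45·t ≡ 2 − 22 = -20 (mod 7).
    Reduce coefficients mod 7: 3·t ≡ 1 (mod 7).
    The inverse of 3 mod 7 is 5 (since 3·5 = 15 = 2·7 + 1), so t ≡ 5·1 = 5 ≡ 5 (mod 7).
    Then x = 22 + 45·5 = 247, valid modulo lcm(45, 7) = 315: x ≡ 247 (mod 315).
Verify: 247 mod 5 = 2 ✓, 247 mod 9 = 4 ✓, 247 mod 7 = 2 ✓.

x ≡ 247 (mod 315).


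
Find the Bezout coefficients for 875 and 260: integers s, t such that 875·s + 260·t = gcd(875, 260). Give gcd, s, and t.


Euclidean algorithm on (875, 260) — divide until remainder is 0:
  875 = 3 · 260 + 95
  260 = 2 · 95 + 70
  95 = 1 · 70 + 25
  70 = 2 · 25 + 20
  25 = 1 · 20 + 5
  20 = 4 · 5 + 0
gcd(875, 260) = 5.
Track Bezout coefficients alongside the remainders: start with r₀ = 875 = a·1 + b·0 (s = 1, t = 0) and r₁ = 260 = a·0 + b·1 (s = 0, t = 1); each new remainder r_{k+1} = r_{k-1} − q_k·r_k inherits s_{k+1} = s_{k-1} − q_k·s_k, t_{k+1} = t_{k-1} − q_k·t_k, so r_k = a·s_k + b·t_k at every step:
  q = 3: r = 95, s = 1 − 3·0 = 1, t = 0 − 3·1 = -3  (check: 875·1 + 260·(-3) = 95)
  q = 2: r = 70, s = 0 − 2·1 = -2, t = 1 − 2·(-3) = 7  (check: 875·(-2) + 260·7 = 70)
  q = 1: r = 25, s = 1 − 1·(-2) = 3, t = -3 − 1·7 = -10  (check: 875·3 + 260·(-10) = 25)
  q = 2: r = 20, s = -2 − 2·3 = -8, t = 7 − 2·(-10) = 27  (check: 875·(-8) + 260·27 = 20)
  q = 1: r = 5, s = 3 − 1·(-8) = 11, t = -10 − 1·27 = -37  (check: 875·11 + 260·(-37) = 5)
The row with r = 5 (the gcd) gives the Bezout coefficients s = 11, t = -37.
Result: 875 · (11) + 260 · (-37) = 5.

gcd(875, 260) = 5; s = 11, t = -37 (check: 875·11 + 260·(-37) = 5).


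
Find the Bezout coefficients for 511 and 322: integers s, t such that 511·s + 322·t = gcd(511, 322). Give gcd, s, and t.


Euclidean algorithm on (511, 322) — divide until remainder is 0:
  511 = 1 · 322 + 189
  322 = 1 · 189 + 133
  189 = 1 · 133 + 56
  133 = 2 · 56 + 21
  56 = 2 · 21 + 14
  21 = 1 · 14 + 7
  14 = 2 · 7 + 0
gcd(511, 322) = 7.
Track Bezout coefficients alongside the remainders: start with r₀ = 511 = a·1 + b·0 (s = 1, t = 0) and r₁ = 322 = a·0 + b·1 (s = 0, t = 1); each new remainder r_{k+1} = r_{k-1} − q_k·r_k inherits s_{k+1} = s_{k-1} − q_k·s_k, t_{k+1} = t_{k-1} − q_k·t_k, so r_k = a·s_k + b·t_k at every step:
  q = 1: r = 189, s = 1 − 1·0 = 1, t = 0 − 1·1 = -1  (check: 511·1 + 322·(-1) = 189)
  q = 1: r = 133, s = 0 − 1·1 = -1, t = 1 − 1·(-1) = 2  (check: 511·(-1) + 322·2 = 133)
  q = 1: r = 56, s = 1 − 1·(-1) = 2, t = -1 − 1·2 = -3  (check: 511·2 + 322·(-3) = 56)
  q = 2: r = 21, s = -1 − 2·2 = -5, t = 2 − 2·(-3) = 8  (check: 511·(-5) + 322·8 = 21)
  q = 2: r = 14, s = 2 − 2·(-5) = 12, t = -3 − 2·8 = -19  (check: 511·12 + 322·(-19) = 14)
  q = 1: r = 7, s = -5 − 1·12 = -17, t = 8 − 1·(-19) = 27  (check: 511·(-17) + 322·27 = 7)
The row with r = 7 (the gcd) gives the Bezout coefficients s = -17, t = 27.
Result: 511 · (-17) + 322 · (27) = 7.

gcd(511, 322) = 7; s = -17, t = 27 (check: 511·(-17) + 322·27 = 7).


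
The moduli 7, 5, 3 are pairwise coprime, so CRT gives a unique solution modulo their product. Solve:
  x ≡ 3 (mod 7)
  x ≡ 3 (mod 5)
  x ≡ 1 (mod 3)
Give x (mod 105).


Moduli 7, 5, 3 are pairwise coprime; by CRT there is a unique solution modulo M = 7 · 5 · 3 = 105.
Solve pairwise, accumulating the modulus:
  Start with x ≡ 3 (mod 7).
  Combine with x ≡ 3 (mod 5): since gcd(7, 5) = 1, we get a unique residue mod 35.
    Write x = 3 + 7·t and substitute into x ≡ 3 (mod 5): 7·t ≡ 3 − 3 = 0 (mod 5).
    Reduce coefficients mod 5: 2·t ≡ 0 (mod 5).
    The inverse of 2 mod 5 is 3 (since 2·3 = 6 = 1·5 + 1), so t ≡ 3·0 = 0 ≡ 0 (mod 5).
    Then x = 3 + 7·0 = 3, valid modulo lcm(7, 5) = 35: x ≡ 3 (mod 35).
  Combine with x ≡ 1 (mod 3): since gcd(35, 3) = 1, we get a unique residue mod 105.
    Write x = 3 + 35·t and substitute into x ≡ 1 (mod 3): 35·t ≡ 1 − 3 = -2 (mod 3).
    Reduce coefficients mod 3: 2·t ≡ 1 (mod 3).
    The inverse of 2 mod 3 is 2 (since 2·2 = 4 = 1·3 + 1), so t ≡ 2·1 = 2 ≡ 2 (mod 3).
    Then x = 3 + 35·2 = 73, valid modulo lcm(35, 3) = 105: x ≡ 73 (mod 105).
Verify: 73 mod 7 = 3 ✓, 73 mod 5 = 3 ✓, 73 mod 3 = 1 ✓.

x ≡ 73 (mod 105).


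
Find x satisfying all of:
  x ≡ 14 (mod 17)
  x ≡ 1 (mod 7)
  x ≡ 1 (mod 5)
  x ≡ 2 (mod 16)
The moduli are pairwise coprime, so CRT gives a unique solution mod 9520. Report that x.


Product of moduli M = 17 · 7 · 5 · 16 = 9520.
Merge one congruence at a time:
  Start: x ≡ 14 (mod 17).
  Combine with x ≡ 1 (mod 7); new modulus lcm = 119.
    Write x = 14 + 17·t and substitute into x ≡ 1 (mod 7): 17·t ≡ 1 − 14 = -13 (mod 7).
    Reduce coefficients mod 7: 3·t ≡ 1 (mod 7).
    The inverse of 3 mod 7 is 5 (since 3·5 = 15 = 2·7 + 1), so t ≡ 5·1 = 5 ≡ 5 (mod 7).
    Then x = 14 + 17·5 = 99, valid modulo lcm(17, 7) = 119: x ≡ 99 (mod 119).
  Combine with x ≡ 1 (mod 5); new modulus lcm = 595.
    Write x = 99 + 119·t and substitute into x ≡ 1 (mod 5): 119·t ≡ 1 − 99 = -98 (mod 5).
    Reduce coefficients mod 5: 4·t ≡ 2 (mod 5).
    The inverse of 4 mod 5 is 4 (since 4·4 = 16 = 3·5 + 1), so t ≡ 4·2 = 8 ≡ 3 (mod 5).
    Then x = 99 + 119·3 = 456, valid modulo lcm(119, 5) = 595: x ≡ 456 (mod 595).
  Combine with x ≡ 2 (mod 16); new modulus lcm = 9520.
    Write x = 456 + 595·t and substitute into x ≡ 2 (mod 16): 595·t ≡ 2 − 456 = -454 (mod 16).
    Reduce coefficients mod 16: 3·t ≡ 10 (mod 16).
    The inverse of 3 mod 16 is 11 (since 3·11 = 33 = 2·16 + 1), so t ≡ 11·10 = 110 ≡ 14 (mod 16).
    Then x = 456 + 595·14 = 8786, valid modulo lcm(595, 16) = 9520: x ≡ 8786 (mod 9520).
Verify against each original: 8786 mod 17 = 14, 8786 mod 7 = 1, 8786 mod 5 = 1, 8786 mod 16 = 2.

x ≡ 8786 (mod 9520).


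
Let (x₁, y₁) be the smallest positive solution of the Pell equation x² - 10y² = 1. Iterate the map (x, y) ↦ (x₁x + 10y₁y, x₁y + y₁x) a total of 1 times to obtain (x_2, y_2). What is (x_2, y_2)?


Step 1: Find the fundamental solution (x₁, y₁) of x² - 10y² = 1.
  Expand √10 as a continued fraction. a₀ = ⌊√10⌋ = 3; iterate m_{k+1} = d_k·a_k − m_k, d_{k+1} = (10 − m_{k+1}²)/d_k, a_{k+1} = ⌊(a₀ + m_{k+1})/d_{k+1}⌋ (starting m₀ = 0, d₀ = 1), with convergents p_k = a_k·p_{k-1} + p_{k-2}, q_k = a_k·q_{k-1} + q_{k-2} (p₋₁ = 1, q₋₁ = 0):
  k = 0: a₀ = 3; p₀/q₀ = 3/1; p₀² − 10·q₀² = 9 − 10 = -1.
  k = 1: m = 3, d = 1, a = ⌊(3 + 3)/1⌋ = 6; p/q = (6·3 + 1)/(6·1 + 0) = 19/6; p² − 10·q² = 361 − 360 = 1.
  The first convergent with p² − 10·q² = 1 gives the fundamental solution (x₁, y₁) = (19, 6).
Step 2: Apply the recurrence (x_{n+1}, y_{n+1}) = (x₁x_n + 10y₁y_n, x₁y_n + y₁x_n) repeatedly.
  From (x_1, y_1) = (19, 6): x_2 = 19·19 + 10·6·6 = 721; y_2 = 19·6 + 6·19 = 228.
Step 3: Verify x_2² - 10·y_2² = 519841 - 519840 = 1 (should be 1). ✓

(x_1, y_1) = (19, 6); (x_2, y_2) = (721, 228).


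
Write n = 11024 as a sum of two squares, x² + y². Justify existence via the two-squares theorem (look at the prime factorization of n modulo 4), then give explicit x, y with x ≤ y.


Step 1: Factor n = 11024 = 2^4 · 13 · 53.
Step 2: Check the mod-4 condition on each prime factor: 2 = 2 (special); 13 ≡ 1 (mod 4), exponent 1; 53 ≡ 1 (mod 4), exponent 1.
All primes ≡ 3 (mod 4) appear to even exponent (or don't appear), so by the two-squares theorem n IS expressible as a sum of two squares.
Step 3: Build a representation. Group n = k² · m with k = 4 and m = 13 · 53 = 689 (a product of primes ≡ 1 (mod 4)); a representation of m scales to one of n via (k·x)² + (k·y)² = k²(x² + y²). Each prime p ≡ 1 (mod 4) is itself a sum of two squares; find a² by testing p − a² for a perfect square:
  13: 13 − 1² = 12, 13 − 2² = 9 = 3² ⇒ 13 = 2² + 3².
  53: 53 − 1² = 52, 53 − 2² = 49 = 7² ⇒ 53 = 2² + 7².
  Combine using the Brahmagupta–Fibonacci identity (a² + b²)(c² + d²) = (ac − bd)² + (ad + bc)² = (ac + bd)² + (ad − bc)²:
  13 · 53 = 689: from (2² + 3²)(2² + 7²), take (2·2 − 3·7, 2·7 + 3·2) = (4 − 21, 14 + 6) = (-17, 20); dropping signs (only squares matter) gives (17, 20); check 17² + 20² = 289 + 400 = 689 ✓.
  Scale by k = 4: (4·17, 4·20) = (68, 80).
Step 4: Order so x ≤ y and verify: 68² + 80² = 4624 + 6400 = 11024 = n. ✓

n = 11024 = 68² + 80² (one valid representation with x ≤ y).


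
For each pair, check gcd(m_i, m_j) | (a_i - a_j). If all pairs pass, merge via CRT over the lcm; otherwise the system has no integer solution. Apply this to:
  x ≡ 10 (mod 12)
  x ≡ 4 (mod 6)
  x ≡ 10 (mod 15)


Moduli 12, 6, 15 are not pairwise coprime, so CRT works modulo lcm(m_i) when all pairwise compatibility conditions hold.
Pairwise compatibility: gcd(m_i, m_j) must divide a_i - a_j for every pair.
Merge one congruence at a time:
  Start: x ≡ 10 (mod 12).
  Combine with x ≡ 4 (mod 6): gcd(12, 6) = 6; 4 - 10 = -6, which IS divisible by 6, so compatible.
    Write x = 10 + 12·t and substitute into x ≡ 4 (mod 6): 12·t ≡ 4 − 10 = -6 (mod 6).
    Divide the congruence (and modulus) by g = 6: 2·t ≡ -1 (mod 1).
    Modulo 1 every t works; take t = 0.
    Then x = 10 + 12·0 = 10, valid modulo lcm(12, 6) = 12: x ≡ 10 (mod 12).
  Combine with x ≡ 10 (mod 15): gcd(12, 15) = 3; 10 - 10 = 0, which IS divisible by 3, so compatible.
    Write x = 10 + 12·t and substitute into x ≡ 10 (mod 15): 12·t ≡ 10 − 10 = 0 (mod 15).
    Divide the congruence (and modulus) by g = 3: 4·t ≡ 0 (mod 5).
    The inverse of 4 mod 5 is 4 (since 4·4 = 16 = 3·5 + 1), so t ≡ 4·0 = 0 ≡ 0 (mod 5).
    Then x = 10 + 12·0 = 10, valid modulo lcm(12, 15) = 60: x ≡ 10 (mod 60).
Verify: 10 mod 12 = 10, 10 mod 6 = 4, 10 mod 15 = 10.

x ≡ 10 (mod 60).


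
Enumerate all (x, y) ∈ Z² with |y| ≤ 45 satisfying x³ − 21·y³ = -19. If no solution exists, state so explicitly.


The equation is x³ - 21y³ = -19. For fixed y, x³ = 21·y³ − 19, so a solution requires the RHS to be a perfect cube.
Strategy: iterate y from -45 to 45, compute RHS = 21·y³ − 19, and check whether it is a (positive or negative) perfect cube.
Check small values of y:
  y = 0: RHS = -19 is not a perfect cube.
  y = 1: RHS = 2 is not a perfect cube.
  y = -1: RHS = -40 is not a perfect cube.
  y = 2: RHS = 149 is not a perfect cube.
  y = -2: RHS = -187 is not a perfect cube.
  y = 3: RHS = 548 is not a perfect cube.
  y = -3: RHS = -586 is not a perfect cube.
Continuing the search up to |y| = 45 finds no solutions either.
No (x, y) in the scanned range satisfies the equation.

No integer solutions with |y| ≤ 45.


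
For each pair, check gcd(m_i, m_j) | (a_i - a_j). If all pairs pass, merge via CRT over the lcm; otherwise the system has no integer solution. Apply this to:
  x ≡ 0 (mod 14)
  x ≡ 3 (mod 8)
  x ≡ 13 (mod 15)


Moduli 14, 8, 15 are not pairwise coprime, so CRT works modulo lcm(m_i) when all pairwise compatibility conditions hold.
Pairwise compatibility: gcd(m_i, m_j) must divide a_i - a_j for every pair.
Merge one congruence at a time:
  Start: x ≡ 0 (mod 14).
  Combine with x ≡ 3 (mod 8): gcd(14, 8) = 2, and 3 - 0 = 3 is NOT divisible by 2.
    ⇒ system is inconsistent (no integer solution).

No solution (the system is inconsistent).


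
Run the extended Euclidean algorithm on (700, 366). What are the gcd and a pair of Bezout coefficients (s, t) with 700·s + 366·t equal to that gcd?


Euclidean algorithm on (700, 366) — divide until remainder is 0:
  700 = 1 · 366 + 334
  366 = 1 · 334 + 32
  334 = 10 · 32 + 14
  32 = 2 · 14 + 4
  14 = 3 · 4 + 2
  4 = 2 · 2 + 0
gcd(700, 366) = 2.
Track Bezout coefficients alongside the remainders: start with r₀ = 700 = a·1 + b·0 (s = 1, t = 0) and r₁ = 366 = a·0 + b·1 (s = 0, t = 1); each new remainder r_{k+1} = r_{k-1} − q_k·r_k inherits s_{k+1} = s_{k-1} − q_k·s_k, t_{k+1} = t_{k-1} − q_k·t_k, so r_k = a·s_k + b·t_k at every step:
  q = 1: r = 334, s = 1 − 1·0 = 1, t = 0 − 1·1 = -1  (check: 700·1 + 366·(-1) = 334)
  q = 1: r = 32, s = 0 − 1·1 = -1, t = 1 − 1·(-1) = 2  (check: 700·(-1) + 366·2 = 32)
  q = 10: r = 14, s = 1 − 10·(-1) = 11, t = -1 − 10·2 = -21  (check: 700·11 + 366·(-21) = 14)
  q = 2: r = 4, s = -1 − 2·11 = -23, t = 2 − 2·(-21) = 44  (check: 700·(-23) + 366·44 = 4)
  q = 3: r = 2, s = 11 − 3·(-23) = 80, t = -21 − 3·44 = -153  (check: 700·80 + 366·(-153) = 2)
The row with r = 2 (the gcd) gives the Bezout coefficients s = 80, t = -153.
Result: 700 · (80) + 366 · (-153) = 2.

gcd(700, 366) = 2; s = 80, t = -153 (check: 700·80 + 366·(-153) = 2).


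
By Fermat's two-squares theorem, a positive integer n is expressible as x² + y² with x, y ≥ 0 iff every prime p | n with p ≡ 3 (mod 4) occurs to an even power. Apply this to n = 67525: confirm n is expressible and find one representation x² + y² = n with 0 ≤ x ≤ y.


Step 1: Factor n = 67525 = 5^2 · 37 · 73.
Step 2: Check the mod-4 condition on each prime factor: 5 ≡ 1 (mod 4), exponent 2; 37 ≡ 1 (mod 4), exponent 1; 73 ≡ 1 (mod 4), exponent 1.
All primes ≡ 3 (mod 4) appear to even exponent (or don't appear), so by the two-squares theorem n IS expressible as a sum of two squares.
Step 3: Build a representation. Group n = k² · m with k = 5 and m = 37 · 73 = 2701 (a product of primes ≡ 1 (mod 4)); a representation of m scales to one of n via (k·x)² + (k·y)² = k²(x² + y²). Each prime p ≡ 1 (mod 4) is itself a sum of two squares; find a² by testing p − a² for a perfect square:
  37: 37 − 1² = 36 = 6² ⇒ 37 = 1² + 6².
  73: 73 − 1² = 72, 73 − 2² = 69, 73 − 3² = 64 = 8² ⇒ 73 = 3² + 8².
  Combine using the Brahmagupta–Fibonacci identity (a² + b²)(c² + d²) = (ac − bd)² + (ad + bc)² = (ac + bd)² + (ad − bc)²:
  37 · 73 = 2701: from (1² + 6²)(3² + 8²), take (1·3 − 6·8, 1·8 + 6·3) = (3 − 48, 8 + 18) = (-45, 26); dropping signs (only squares matter) gives (45, 26); check 45² + 26² = 2025 + 676 = 2701 ✓.
  Scale by k = 5: (5·45, 5·26) = (225, 130).
Step 4: Order so x ≤ y and verify: 130² + 225² = 16900 + 50625 = 67525 = n. ✓

n = 67525 = 130² + 225² (one valid representation with x ≤ y).


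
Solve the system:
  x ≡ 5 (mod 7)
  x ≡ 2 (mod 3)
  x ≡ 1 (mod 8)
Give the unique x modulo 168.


Moduli 7, 3, 8 are pairwise coprime; by CRT there is a unique solution modulo M = 7 · 3 · 8 = 168.
Solve pairwise, accumulating the modulus:
  Start with x ≡ 5 (mod 7).
  Combine with x ≡ 2 (mod 3): since gcd(7, 3) = 1, we get a unique residue mod 21.
    Write x = 5 + 7·t and substitute into x ≡ 2 (mod 3): 7·t ≡ 2 − 5 = -3 (mod 3).
    Reduce coefficients mod 3: 1·t ≡ 0 (mod 3).
    So t ≡ 0 (mod 3).
    Then x = 5 + 7·0 = 5, valid modulo lcm(7, 3) = 21: x ≡ 5 (mod 21).
  Combine with x ≡ 1 (mod 8): since gcd(21, 8) = 1, we get a unique residue mod 168.
    Write x = 5 + 21·t and substitute into x ≡ 1 (mod 8): 21·t ≡ 1 − 5 = -4 (mod 8).
    Reduce coefficients mod 8: 5·t ≡ 4 (mod 8).
    The inverse of 5 mod 8 is 5 (since 5·5 = 25 = 3·8 + 1), so t ≡ 5·4 = 20 ≡ 4 (mod 8).
    Then x = 5 + 21·4 = 89, valid modulo lcm(21, 8) = 168: x ≡ 89 (mod 168).
Verify: 89 mod 7 = 5 ✓, 89 mod 3 = 2 ✓, 89 mod 8 = 1 ✓.

x ≡ 89 (mod 168).


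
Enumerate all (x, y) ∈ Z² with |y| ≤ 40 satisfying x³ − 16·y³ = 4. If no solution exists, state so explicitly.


The equation is x³ - 16y³ = 4. For fixed y, x³ = 16·y³ + 4, so a solution requires the RHS to be a perfect cube.
Strategy: iterate y from -40 to 40, compute RHS = 16·y³ + 4, and check whether it is a (positive or negative) perfect cube.
Check small values of y:
  y = 0: RHS = 4 is not a perfect cube.
  y = 1: RHS = 20 is not a perfect cube.
  y = -1: RHS = -12 is not a perfect cube.
  y = 2: RHS = 132 is not a perfect cube.
  y = -2: RHS = -124 is not a perfect cube.
  y = 3: RHS = 436 is not a perfect cube.
  y = -3: RHS = -428 is not a perfect cube.
Continuing the search up to |y| = 40 finds no solutions either.
No (x, y) in the scanned range satisfies the equation.

No integer solutions with |y| ≤ 40.


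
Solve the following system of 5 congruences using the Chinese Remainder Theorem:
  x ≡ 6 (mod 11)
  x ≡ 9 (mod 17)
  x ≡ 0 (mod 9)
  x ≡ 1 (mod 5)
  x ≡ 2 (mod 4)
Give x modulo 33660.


Product of moduli M = 11 · 17 · 9 · 5 · 4 = 33660.
Merge one congruence at a time:
  Start: x ≡ 6 (mod 11).
  Combine with x ≡ 9 (mod 17); new modulus lcm = 187.
    Write x = 6 + 11·t and substitute into x ≡ 9 (mod 17): 11·t ≡ 9 − 6 = 3 (mod 17).
    The inverse of 11 mod 17 is 14 (since 11·14 = 154 = 9·17 + 1), so t ≡ 14·3 = 42 ≡ 8 (mod 17).
    Then x = 6 + 11·8 = 94, valid modulo lcm(11, 17) = 187: x ≡ 94 (mod 187).
  Combine with x ≡ 0 (mod 9); new modulus lcm = 1683.
    Write x = 94 + 187·t and substitute into x ≡ 0 (mod 9): 187·t ≡ 0 − 94 = -94 (mod 9).
    Reduce coefficients mod 9: 7·t ≡ 5 (mod 9).
    The inverse of 7 mod 9 is 4 (since 7·4 = 28 = 3·9 + 1), so t ≡ 4·5 = 20 ≡ 2 (mod 9).
    Then x = 94 + 187·2 = 468, valid modulo lcm(187, 9) = 1683: x ≡ 468 (mod 1683).
  Combine with x ≡ 1 (mod 5); new modulus lcm = 8415.
    Write x = 468 + 1683·t and substitute into x ≡ 1 (mod 5): 1683·t ≡ 1 − 468 = -467 (mod 5).
    Reduce coefficients mod 5: 3·t ≡ 3 (mod 5).
    The inverse of 3 mod 5 is 2 (since 3·2 = 6 = 1·5 + 1), so t ≡ 2·3 = 6 ≡ 1 (mod 5).
    Then x = 468 + 1683·1 = 2151, valid modulo lcm(1683, 5) = 8415: x ≡ 2151 (mod 8415).
  Combine with x ≡ 2 (mod 4); new modulus lcm = 33660.
    Write x = 2151 + 8415·t and substitute into x ≡ 2 (mod 4): 8415·t ≡ 2 − 2151 = -2149 (mod 4).
    Reduce coefficients mod 4: 3·t ≡ 3 (mod 4).
    The inverse of 3 mod 4 is 3 (since 3·3 = 9 = 2·4 + 1), so t ≡ 3·3 = 9 ≡ 1 (mod 4).
    Then x = 2151 + 8415·1 = 10566, valid modulo lcm(8415, 4) = 33660: x ≡ 10566 (mod 33660).
Verify against each original: 10566 mod 11 = 6, 10566 mod 17 = 9, 10566 mod 9 = 0, 10566 mod 5 = 1, 10566 mod 4 = 2.

x ≡ 10566 (mod 33660).


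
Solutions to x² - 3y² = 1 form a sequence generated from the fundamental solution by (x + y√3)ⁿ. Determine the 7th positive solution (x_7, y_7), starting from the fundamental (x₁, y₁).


Step 1: Find the fundamental solution (x₁, y₁) of x² - 3y² = 1.
  Expand √3 as a continued fraction. a₀ = ⌊√3⌋ = 1; iterate m_{k+1} = d_k·a_k − m_k, d_{k+1} = (3 − m_{k+1}²)/d_k, a_{k+1} = ⌊(a₀ + m_{k+1})/d_{k+1}⌋ (starting m₀ = 0, d₀ = 1), with convergents p_k = a_k·p_{k-1} + p_{k-2}, q_k = a_k·q_{k-1} + q_{k-2} (p₋₁ = 1, q₋₁ = 0):
  k = 0: a₀ = 1; p₀/q₀ = 1/1; p₀² − 3·q₀² = 1 − 3 = -2.
  k = 1: m = 1, d = 2, a = ⌊(1 + 1)/2⌋ = 1; p/q = (1·1 + 1)/(1·1 + 0) = 2/1; p² − 3·q² = 4 − 3 = 1.
  The first convergent with p² − 3·q² = 1 gives the fundamental solution (x₁, y₁) = (2, 1).
Step 2: Apply the recurrence (x_{n+1}, y_{n+1}) = (x₁x_n + 3y₁y_n, x₁y_n + y₁x_n) repeatedly.
  From (x_1, y_1) = (2, 1): x_2 = 2·2 + 3·1·1 = 7; y_2 = 2·1 + 1·2 = 4.
  From (x_2, y_2) = (7, 4): x_3 = 2·7 + 3·1·4 = 26; y_3 = 2·4 + 1·7 = 15.
  From (x_3, y_3) = (26, 15): x_4 = 2·26 + 3·1·15 = 97; y_4 = 2·15 + 1·26 = 56.
  From (x_4, y_4) = (97, 56): x_5 = 2·97 + 3·1·56 = 362; y_5 = 2·56 + 1·97 = 209.
  From (x_5, y_5) = (362, 209): x_6 = 2·362 + 3·1·209 = 1351; y_6 = 2·209 + 1·362 = 780.
  From (x_6, y_6) = (1351, 780): x_7 = 2·1351 + 3·1·780 = 5042; y_7 = 2·780 + 1·1351 = 2911.
Step 3: Verify x_7² - 3·y_7² = 25421764 - 25421763 = 1 (should be 1). ✓

(x_1, y_1) = (2, 1); (x_7, y_7) = (5042, 2911).


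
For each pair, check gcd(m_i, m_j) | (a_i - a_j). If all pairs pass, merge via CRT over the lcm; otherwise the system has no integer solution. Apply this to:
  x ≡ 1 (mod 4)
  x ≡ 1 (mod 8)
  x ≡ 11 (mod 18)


Moduli 4, 8, 18 are not pairwise coprime, so CRT works modulo lcm(m_i) when all pairwise compatibility conditions hold.
Pairwise compatibility: gcd(m_i, m_j) must divide a_i - a_j for every pair.
Merge one congruence at a time:
  Start: x ≡ 1 (mod 4).
  Combine with x ≡ 1 (mod 8): gcd(4, 8) = 4; 1 - 1 = 0, which IS divisible by 4, so compatible.
    Write x = 1 + 4·t and substitute into x ≡ 1 (mod 8): 4·t ≡ 1 − 1 = 0 (mod 8).
    Divide the congruence (and modulus) by g = 4: 1·t ≡ 0 (mod 2).
    So t ≡ 0 (mod 2).
    Then x = 1 + 4·0 = 1, valid modulo lcm(4, 8) = 8: x ≡ 1 (mod 8).
  Combine with x ≡ 11 (mod 18): gcd(8, 18) = 2; 11 - 1 = 10, which IS divisible by 2, so compatible.
    Write x = 1 + 8·t and substitute into x ≡ 11 (mod 18): 8·t ≡ 11 − 1 = 10 (mod 18).
    Divide the congruence (and modulus) by g = 2: 4·t ≡ 5 (mod 9).
    The inverse of 4 mod 9 is 7 (since 4·7 = 28 = 3·9 + 1), so t ≡ 7·5 = 35 ≡ 8 (mod 9).
    Then x = 1 + 8·8 = 65, valid modulo lcm(8, 18) = 72: x ≡ 65 (mod 72).
Verify: 65 mod 4 = 1, 65 mod 8 = 1, 65 mod 18 = 11.

x ≡ 65 (mod 72).


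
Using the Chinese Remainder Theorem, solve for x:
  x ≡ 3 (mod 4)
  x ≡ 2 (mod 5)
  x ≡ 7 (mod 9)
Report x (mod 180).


Moduli 4, 5, 9 are pairwise coprime; by CRT there is a unique solution modulo M = 4 · 5 · 9 = 180.
Solve pairwise, accumulating the modulus:
  Start with x ≡ 3 (mod 4).
  Combine with x ≡ 2 (mod 5): since gcd(4, 5) = 1, we get a unique residue mod 20.
    Write x = 3 + 4·t and substitute into x ≡ 2 (mod 5): 4·t ≡ 2 − 3 = -1 (mod 5).
    Reduce coefficients mod 5: 4·t ≡ 4 (mod 5).
    The inverse of 4 mod 5 is 4 (since 4·4 = 16 = 3·5 + 1), so t ≡ 4·4 = 16 ≡ 1 (mod 5).
    Then x = 3 + 4·1 = 7, valid modulo lcm(4, 5) = 20: x ≡ 7 (mod 20).
  Combine with x ≡ 7 (mod 9): since gcd(20, 9) = 1, we get a unique residue mod 180.
    Write x = 7 + 20·t and substitute into x ≡ 7 (mod 9): 20·t ≡ 7 − 7 = 0 (mod 9).
    Reduce coefficients mod 9: 2·t ≡ 0 (mod 9).
    The inverse of 2 mod 9 is 5 (since 2·5 = 10 = 1·9 + 1), so t ≡ 5·0 = 0 ≡ 0 (mod 9).
    Then x = 7 + 20·0 = 7, valid modulo lcm(20, 9) = 180: x ≡ 7 (mod 180).
Verify: 7 mod 4 = 3 ✓, 7 mod 5 = 2 ✓, 7 mod 9 = 7 ✓.

x ≡ 7 (mod 180).


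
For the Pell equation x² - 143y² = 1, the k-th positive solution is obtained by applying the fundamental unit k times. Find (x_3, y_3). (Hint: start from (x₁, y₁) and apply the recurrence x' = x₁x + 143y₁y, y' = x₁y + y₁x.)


Step 1: Find the fundamental solution (x₁, y₁) of x² - 143y² = 1.
  Expand √143 as a continued fraction. a₀ = ⌊√143⌋ = 11; iterate m_{k+1} = d_k·a_k − m_k, d_{k+1} = (143 − m_{k+1}²)/d_k, a_{k+1} = ⌊(a₀ + m_{k+1})/d_{k+1}⌋ (starting m₀ = 0, d₀ = 1), with convergents p_k = a_k·p_{k-1} + p_{k-2}, q_k = a_k·q_{k-1} + q_{k-2} (p₋₁ = 1, q₋₁ = 0):
  k = 0: a₀ = 11; p₀/q₀ = 11/1; p₀² − 143·q₀² = 121 − 143 = -22.
  k = 1: m = 11, d = 22, a = ⌊(11 + 11)/22⌋ = 1; p/q = (1·11 + 1)/(1·1 + 0) = 12/1; p² − 143·q² = 144 − 143 = 1.
  The first convergent with p² − 143·q² = 1 gives the fundamental solution (x₁, y₁) = (12, 1).
Step 2: Apply the recurrence (x_{n+1}, y_{n+1}) = (x₁x_n + 143y₁y_n, x₁y_n + y₁x_n) repeatedly.
  From (x_1, y_1) = (12, 1): x_2 = 12·12 + 143·1·1 = 287; y_2 = 12·1 + 1·12 = 24.
  From (x_2, y_2) = (287, 24): x_3 = 12·287 + 143·1·24 = 6876; y_3 = 12·24 + 1·287 = 575.
Step 3: Verify x_3² - 143·y_3² = 47279376 - 47279375 = 1 (should be 1). ✓

(x_1, y_1) = (12, 1); (x_3, y_3) = (6876, 575).
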